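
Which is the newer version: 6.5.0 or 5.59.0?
6.5.0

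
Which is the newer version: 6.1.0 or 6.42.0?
6.42.0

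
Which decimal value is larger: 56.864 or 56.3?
56.864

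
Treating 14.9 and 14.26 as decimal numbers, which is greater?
14.9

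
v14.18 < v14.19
True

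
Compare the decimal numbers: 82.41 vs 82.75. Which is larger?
82.75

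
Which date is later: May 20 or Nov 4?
Nov 4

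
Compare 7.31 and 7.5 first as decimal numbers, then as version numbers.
As decimals: 7.31 < 7.5. As versions: v7.31 > v7.5 (minor version 31 > 5).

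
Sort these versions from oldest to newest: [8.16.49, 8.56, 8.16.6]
[8.16.6, 8.16.49, 8.56]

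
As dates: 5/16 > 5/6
True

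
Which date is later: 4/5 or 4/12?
4/12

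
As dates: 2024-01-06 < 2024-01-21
True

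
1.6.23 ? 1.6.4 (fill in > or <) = >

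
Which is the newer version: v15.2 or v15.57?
v15.57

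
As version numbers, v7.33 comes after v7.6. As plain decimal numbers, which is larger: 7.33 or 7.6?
7.6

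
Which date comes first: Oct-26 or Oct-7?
Oct-7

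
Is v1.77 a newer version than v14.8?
No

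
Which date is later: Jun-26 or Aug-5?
Aug-5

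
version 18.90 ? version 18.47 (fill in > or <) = >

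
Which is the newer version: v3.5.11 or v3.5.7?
v3.5.11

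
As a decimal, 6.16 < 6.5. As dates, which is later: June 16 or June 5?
June 16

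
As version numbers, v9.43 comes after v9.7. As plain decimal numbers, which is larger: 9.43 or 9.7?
9.7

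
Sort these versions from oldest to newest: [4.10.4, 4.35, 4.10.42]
[4.10.4, 4.10.42, 4.35]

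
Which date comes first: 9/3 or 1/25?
1/25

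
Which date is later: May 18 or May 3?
May 18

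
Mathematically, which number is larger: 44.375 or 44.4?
44.4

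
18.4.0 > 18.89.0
False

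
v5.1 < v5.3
True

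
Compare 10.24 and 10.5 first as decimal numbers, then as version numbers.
As decimals: 10.24 < 10.5. As versions: v10.24 > v10.5 (minor version 24 > 5).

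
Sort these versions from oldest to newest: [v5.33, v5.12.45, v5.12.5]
[v5.12.5, v5.12.45, v5.33]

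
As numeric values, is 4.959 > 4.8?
True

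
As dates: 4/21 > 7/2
False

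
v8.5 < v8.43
True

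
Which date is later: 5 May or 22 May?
22 May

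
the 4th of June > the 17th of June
False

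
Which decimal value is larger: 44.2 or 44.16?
44.2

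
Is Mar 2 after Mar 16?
No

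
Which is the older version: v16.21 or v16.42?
v16.21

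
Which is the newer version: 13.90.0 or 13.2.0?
13.90.0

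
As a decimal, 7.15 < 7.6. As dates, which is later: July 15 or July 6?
July 15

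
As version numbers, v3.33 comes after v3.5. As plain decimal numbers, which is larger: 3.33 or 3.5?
3.5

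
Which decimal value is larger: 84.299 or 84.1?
84.299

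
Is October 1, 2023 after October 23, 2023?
No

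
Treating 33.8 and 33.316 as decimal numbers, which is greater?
33.8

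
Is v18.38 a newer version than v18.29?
Yes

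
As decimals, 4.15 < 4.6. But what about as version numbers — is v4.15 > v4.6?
True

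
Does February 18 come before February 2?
No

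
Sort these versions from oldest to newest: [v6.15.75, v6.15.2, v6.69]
[v6.15.2, v6.15.75, v6.69]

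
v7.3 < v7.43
True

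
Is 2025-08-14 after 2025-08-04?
Yes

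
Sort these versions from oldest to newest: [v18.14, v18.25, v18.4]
[v18.4, v18.14, v18.25]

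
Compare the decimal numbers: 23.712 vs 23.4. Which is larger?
23.712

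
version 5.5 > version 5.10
False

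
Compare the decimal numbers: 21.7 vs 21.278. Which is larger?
21.7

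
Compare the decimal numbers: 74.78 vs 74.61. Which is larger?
74.78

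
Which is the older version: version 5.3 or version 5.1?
version 5.1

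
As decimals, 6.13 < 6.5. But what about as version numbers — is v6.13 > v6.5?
True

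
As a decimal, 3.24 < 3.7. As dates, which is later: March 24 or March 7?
March 24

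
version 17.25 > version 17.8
True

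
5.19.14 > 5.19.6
True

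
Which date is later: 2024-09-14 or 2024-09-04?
2024-09-14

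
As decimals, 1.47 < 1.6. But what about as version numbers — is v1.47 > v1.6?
True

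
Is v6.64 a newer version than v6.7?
Yes. Version numbers are compared segment by segment as integers, not as decimals: minor version 64 > 7, so v6.64 > v6.7 (even though the decimal 6.64 < 6.7).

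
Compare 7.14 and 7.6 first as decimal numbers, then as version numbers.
As decimals: 7.14 < 7.6. As versions: v7.14 > v7.6 (minor version 14 > 6).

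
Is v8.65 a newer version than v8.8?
Yes. Version numbers are compared segment by segment as integers, not as decimals: minor version 65 > 8, so v8.65 > v8.8 (even though the decimal 8.65 < 8.8).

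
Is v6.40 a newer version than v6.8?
Yes. Version numbers are compared segment by segment as integers, not as decimals: minor version 40 > 8, so v6.40 > v6.8 (even though the decimal 6.40 < 6.8).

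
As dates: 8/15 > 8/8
True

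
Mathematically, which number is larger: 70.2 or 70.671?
70.671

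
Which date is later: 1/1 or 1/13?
1/13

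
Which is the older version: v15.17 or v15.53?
v15.17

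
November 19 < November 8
False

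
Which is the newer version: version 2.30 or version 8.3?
version 8.3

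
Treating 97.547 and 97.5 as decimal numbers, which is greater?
97.547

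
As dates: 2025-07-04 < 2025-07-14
True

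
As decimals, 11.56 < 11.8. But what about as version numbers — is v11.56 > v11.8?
True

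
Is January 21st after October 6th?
No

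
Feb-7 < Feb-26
True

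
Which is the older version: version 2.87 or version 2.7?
version 2.7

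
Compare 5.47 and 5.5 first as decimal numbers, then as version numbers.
As decimals: 5.47 < 5.5. As versions: v5.47 > v5.5 (minor version 47 > 5).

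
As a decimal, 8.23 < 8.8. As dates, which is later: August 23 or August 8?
August 23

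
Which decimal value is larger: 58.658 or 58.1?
58.658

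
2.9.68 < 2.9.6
False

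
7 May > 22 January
True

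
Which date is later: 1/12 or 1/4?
1/12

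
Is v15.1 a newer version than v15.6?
No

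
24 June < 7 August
True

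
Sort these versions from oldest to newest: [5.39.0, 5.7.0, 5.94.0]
[5.7.0, 5.39.0, 5.94.0]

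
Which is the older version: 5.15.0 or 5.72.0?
5.15.0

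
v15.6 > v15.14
False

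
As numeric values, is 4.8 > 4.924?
False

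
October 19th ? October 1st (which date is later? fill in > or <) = >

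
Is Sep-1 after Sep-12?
No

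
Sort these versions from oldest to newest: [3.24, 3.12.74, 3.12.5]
[3.12.5, 3.12.74, 3.24]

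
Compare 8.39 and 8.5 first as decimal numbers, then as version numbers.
As decimals: 8.39 < 8.5. As versions: v8.39 > v8.5 (minor version 39 > 5).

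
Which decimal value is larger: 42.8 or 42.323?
42.8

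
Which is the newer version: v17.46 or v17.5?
v17.46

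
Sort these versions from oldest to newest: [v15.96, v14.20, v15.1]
[v14.20, v15.1, v15.96]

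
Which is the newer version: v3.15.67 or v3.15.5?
v3.15.67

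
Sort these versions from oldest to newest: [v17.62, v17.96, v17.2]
[v17.2, v17.62, v17.96]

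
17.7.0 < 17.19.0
True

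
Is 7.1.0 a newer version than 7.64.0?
No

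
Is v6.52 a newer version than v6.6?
Yes. Version numbers are compared segment by segment as integers, not as decimals: minor version 52 > 6, so v6.52 > v6.6 (even though the decimal 6.52 < 6.6).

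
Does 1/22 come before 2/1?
Yes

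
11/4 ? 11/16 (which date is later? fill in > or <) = <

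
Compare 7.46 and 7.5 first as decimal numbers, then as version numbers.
As decimals: 7.46 < 7.5. As versions: v7.46 > v7.5 (minor version 46 > 5).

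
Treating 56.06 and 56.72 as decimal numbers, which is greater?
56.72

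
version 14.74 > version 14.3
True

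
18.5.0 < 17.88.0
False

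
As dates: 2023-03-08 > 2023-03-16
False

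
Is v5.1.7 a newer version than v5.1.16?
No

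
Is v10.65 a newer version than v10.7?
Yes. Version numbers are compared segment by segment as integers, not as decimals: minor version 65 > 7, so v10.65 > v10.7 (even though the decimal 10.65 < 10.7).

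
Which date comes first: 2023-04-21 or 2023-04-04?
2023-04-04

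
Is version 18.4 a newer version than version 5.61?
Yes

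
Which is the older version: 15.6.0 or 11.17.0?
11.17.0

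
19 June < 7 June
False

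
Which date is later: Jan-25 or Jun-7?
Jun-7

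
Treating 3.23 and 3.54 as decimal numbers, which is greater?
3.54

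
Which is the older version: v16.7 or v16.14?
v16.7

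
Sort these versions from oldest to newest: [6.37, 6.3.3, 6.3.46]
[6.3.3, 6.3.46, 6.37]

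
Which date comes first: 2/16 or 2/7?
2/7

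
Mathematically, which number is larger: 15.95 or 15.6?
15.95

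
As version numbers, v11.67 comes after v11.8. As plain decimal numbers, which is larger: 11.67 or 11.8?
11.8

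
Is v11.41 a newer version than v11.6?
Yes. Version numbers are compared segment by segment as integers, not as decimals: minor version 41 > 6, so v11.41 > v11.6 (even though the decimal 11.41 < 11.6).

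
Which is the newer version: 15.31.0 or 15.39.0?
15.39.0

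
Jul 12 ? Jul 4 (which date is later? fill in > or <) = >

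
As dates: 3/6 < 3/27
True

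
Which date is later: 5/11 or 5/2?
5/11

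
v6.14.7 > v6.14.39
False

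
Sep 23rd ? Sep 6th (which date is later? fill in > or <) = >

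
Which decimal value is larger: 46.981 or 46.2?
46.981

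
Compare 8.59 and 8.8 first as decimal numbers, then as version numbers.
As decimals: 8.59 < 8.8. As versions: v8.59 > v8.8 (minor version 59 > 8).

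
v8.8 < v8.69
True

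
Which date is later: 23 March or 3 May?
3 May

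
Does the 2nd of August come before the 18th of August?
Yes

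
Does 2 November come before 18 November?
Yes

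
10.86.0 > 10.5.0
True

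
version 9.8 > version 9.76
False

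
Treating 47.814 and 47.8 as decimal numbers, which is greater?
47.814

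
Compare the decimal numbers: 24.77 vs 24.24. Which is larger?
24.77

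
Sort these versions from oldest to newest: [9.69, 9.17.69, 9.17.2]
[9.17.2, 9.17.69, 9.69]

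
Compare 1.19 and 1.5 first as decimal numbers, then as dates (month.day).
As decimals: 1.19 < 1.5. As dates: 1/19 is later than 1/5 (day 19 > day 5).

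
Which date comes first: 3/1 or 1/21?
1/21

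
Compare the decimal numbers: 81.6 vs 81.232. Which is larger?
81.6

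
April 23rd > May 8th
False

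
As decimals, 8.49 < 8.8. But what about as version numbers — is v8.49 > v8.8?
True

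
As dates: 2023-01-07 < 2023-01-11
True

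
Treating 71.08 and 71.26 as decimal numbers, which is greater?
71.26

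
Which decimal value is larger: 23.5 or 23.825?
23.825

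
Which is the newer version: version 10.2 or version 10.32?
version 10.32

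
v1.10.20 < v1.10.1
False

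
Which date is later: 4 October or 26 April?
4 October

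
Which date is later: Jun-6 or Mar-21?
Jun-6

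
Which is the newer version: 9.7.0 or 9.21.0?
9.21.0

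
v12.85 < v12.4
False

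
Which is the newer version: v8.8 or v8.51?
v8.51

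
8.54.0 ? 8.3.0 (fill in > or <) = >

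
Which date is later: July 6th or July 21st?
July 21st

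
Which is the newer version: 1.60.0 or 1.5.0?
1.60.0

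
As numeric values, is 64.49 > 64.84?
False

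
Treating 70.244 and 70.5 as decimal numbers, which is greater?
70.5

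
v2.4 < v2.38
True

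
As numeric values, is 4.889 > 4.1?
True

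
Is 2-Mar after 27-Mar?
No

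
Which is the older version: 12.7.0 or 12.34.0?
12.7.0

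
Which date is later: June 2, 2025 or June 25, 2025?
June 25, 2025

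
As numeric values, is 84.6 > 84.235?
True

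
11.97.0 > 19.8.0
False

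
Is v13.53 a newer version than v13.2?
Yes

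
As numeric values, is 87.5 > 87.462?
True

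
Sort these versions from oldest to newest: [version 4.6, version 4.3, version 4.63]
[version 4.3, version 4.6, version 4.63]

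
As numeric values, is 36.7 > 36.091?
True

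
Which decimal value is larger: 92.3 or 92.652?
92.652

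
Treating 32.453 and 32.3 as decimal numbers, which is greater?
32.453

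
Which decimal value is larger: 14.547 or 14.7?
14.7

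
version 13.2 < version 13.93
True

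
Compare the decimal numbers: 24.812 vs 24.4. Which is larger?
24.812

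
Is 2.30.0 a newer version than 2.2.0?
Yes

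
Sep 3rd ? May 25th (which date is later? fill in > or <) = >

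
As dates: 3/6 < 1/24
False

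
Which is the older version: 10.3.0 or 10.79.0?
10.3.0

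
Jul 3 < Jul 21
True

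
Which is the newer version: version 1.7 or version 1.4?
version 1.7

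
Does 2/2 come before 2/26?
Yes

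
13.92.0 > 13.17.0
True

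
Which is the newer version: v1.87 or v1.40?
v1.87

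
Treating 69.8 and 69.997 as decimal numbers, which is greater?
69.997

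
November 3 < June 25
False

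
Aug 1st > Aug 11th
False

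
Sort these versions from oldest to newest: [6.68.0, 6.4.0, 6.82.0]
[6.4.0, 6.68.0, 6.82.0]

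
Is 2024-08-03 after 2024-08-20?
No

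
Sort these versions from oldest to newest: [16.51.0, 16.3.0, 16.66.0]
[16.3.0, 16.51.0, 16.66.0]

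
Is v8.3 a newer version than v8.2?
Yes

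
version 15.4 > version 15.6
False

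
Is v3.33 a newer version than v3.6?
Yes. Version numbers are compared segment by segment as integers, not as decimals: minor version 33 > 6, so v3.33 > v3.6 (even though the decimal 3.33 < 3.6).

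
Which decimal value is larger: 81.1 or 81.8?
81.8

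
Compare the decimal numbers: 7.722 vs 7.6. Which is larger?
7.722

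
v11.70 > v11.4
True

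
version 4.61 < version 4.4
False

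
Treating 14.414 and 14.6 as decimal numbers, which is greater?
14.6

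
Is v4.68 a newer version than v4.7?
Yes. Version numbers are compared segment by segment as integers, not as decimals: minor version 68 > 7, so v4.68 > v4.7 (even though the decimal 4.68 < 4.7).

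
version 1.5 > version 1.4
True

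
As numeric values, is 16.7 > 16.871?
False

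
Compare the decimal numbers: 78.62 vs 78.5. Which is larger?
78.62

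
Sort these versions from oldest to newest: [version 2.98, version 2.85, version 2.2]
[version 2.2, version 2.85, version 2.98]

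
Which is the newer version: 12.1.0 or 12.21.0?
12.21.0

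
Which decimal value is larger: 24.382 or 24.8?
24.8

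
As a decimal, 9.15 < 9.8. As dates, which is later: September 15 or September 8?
September 15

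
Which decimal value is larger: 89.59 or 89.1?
89.59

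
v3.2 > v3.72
False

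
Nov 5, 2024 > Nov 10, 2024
False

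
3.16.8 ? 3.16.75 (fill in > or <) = <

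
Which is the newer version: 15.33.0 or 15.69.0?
15.69.0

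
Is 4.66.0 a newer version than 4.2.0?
Yes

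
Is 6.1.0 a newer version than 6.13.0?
No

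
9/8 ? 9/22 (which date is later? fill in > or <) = <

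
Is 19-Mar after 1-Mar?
Yes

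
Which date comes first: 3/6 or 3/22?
3/6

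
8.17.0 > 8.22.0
False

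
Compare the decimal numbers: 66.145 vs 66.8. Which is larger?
66.8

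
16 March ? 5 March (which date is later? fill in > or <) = >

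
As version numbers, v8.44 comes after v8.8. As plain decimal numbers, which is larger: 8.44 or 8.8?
8.8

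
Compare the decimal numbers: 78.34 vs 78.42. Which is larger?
78.42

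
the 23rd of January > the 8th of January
True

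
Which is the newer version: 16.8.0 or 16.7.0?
16.8.0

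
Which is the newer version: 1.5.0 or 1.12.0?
1.12.0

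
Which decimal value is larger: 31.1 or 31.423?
31.423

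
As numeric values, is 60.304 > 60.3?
True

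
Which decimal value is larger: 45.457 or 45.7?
45.7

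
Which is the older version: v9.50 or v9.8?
v9.8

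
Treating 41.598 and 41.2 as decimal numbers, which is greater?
41.598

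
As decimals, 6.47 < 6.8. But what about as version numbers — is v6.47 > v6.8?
True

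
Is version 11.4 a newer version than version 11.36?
No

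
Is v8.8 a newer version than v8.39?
No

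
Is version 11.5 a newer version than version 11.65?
No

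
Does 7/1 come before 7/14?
Yes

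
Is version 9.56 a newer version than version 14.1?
No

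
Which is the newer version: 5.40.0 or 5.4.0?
5.40.0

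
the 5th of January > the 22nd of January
False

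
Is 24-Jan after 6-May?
No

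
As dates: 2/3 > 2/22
False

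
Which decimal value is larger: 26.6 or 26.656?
26.656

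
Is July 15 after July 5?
Yes. Day 15 comes after day 5 in July — this is a date comparison, not a decimal one (the decimal 7.15 would be smaller than 7.5).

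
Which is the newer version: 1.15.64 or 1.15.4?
1.15.64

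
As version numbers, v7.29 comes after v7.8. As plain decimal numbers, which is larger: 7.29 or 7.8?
7.8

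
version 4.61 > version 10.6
False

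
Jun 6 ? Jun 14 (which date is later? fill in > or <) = <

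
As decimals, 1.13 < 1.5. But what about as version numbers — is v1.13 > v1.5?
True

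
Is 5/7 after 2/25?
Yes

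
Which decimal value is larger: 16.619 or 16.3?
16.619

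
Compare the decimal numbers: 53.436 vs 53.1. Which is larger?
53.436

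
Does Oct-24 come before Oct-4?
No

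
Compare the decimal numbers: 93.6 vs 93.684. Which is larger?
93.684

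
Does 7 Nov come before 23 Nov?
Yes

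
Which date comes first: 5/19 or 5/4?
5/4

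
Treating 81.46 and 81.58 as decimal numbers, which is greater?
81.58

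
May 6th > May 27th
False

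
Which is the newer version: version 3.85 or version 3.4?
version 3.85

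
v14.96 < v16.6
True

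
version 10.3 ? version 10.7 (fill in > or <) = <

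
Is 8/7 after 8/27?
No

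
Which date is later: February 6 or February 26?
February 26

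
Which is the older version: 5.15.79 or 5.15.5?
5.15.5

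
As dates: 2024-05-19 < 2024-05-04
False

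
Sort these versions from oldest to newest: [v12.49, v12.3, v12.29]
[v12.3, v12.29, v12.49]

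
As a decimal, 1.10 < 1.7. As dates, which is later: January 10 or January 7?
January 10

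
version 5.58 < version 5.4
False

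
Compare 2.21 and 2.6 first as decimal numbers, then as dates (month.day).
As decimals: 2.21 < 2.6. As dates: 2/21 is later than 2/6 (day 21 > day 6).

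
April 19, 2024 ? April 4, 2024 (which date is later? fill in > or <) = >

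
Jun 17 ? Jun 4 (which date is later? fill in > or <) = >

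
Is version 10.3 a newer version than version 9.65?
Yes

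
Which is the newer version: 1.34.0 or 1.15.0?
1.34.0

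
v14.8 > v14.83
False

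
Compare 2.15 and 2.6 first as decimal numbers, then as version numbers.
As decimals: 2.15 < 2.6. As versions: v2.15 > v2.6 (minor version 15 > 6).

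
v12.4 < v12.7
True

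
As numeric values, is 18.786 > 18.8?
False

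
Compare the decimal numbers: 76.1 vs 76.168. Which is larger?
76.168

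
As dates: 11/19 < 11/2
False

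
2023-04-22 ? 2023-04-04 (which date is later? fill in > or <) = >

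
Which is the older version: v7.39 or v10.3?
v7.39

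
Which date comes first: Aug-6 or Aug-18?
Aug-6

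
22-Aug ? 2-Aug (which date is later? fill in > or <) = >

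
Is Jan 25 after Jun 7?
No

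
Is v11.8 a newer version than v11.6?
Yes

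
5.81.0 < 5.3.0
False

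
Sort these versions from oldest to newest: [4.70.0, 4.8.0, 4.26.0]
[4.8.0, 4.26.0, 4.70.0]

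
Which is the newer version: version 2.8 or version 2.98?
version 2.98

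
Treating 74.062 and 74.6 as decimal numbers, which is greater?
74.6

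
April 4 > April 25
False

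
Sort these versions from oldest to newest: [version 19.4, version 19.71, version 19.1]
[version 19.1, version 19.4, version 19.71]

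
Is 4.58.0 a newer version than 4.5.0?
Yes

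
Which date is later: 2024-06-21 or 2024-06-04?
2024-06-21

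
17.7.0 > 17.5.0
True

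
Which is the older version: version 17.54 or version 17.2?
version 17.2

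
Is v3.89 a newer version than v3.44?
Yes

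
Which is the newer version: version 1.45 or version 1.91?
version 1.91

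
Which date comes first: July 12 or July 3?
July 3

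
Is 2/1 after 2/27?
No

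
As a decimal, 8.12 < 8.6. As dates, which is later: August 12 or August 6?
August 12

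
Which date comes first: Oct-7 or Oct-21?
Oct-7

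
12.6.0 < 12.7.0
True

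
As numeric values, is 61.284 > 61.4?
False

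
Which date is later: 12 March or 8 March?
12 March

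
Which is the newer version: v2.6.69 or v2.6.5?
v2.6.69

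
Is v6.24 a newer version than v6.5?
Yes. Version numbers are compared segment by segment as integers, not as decimals: minor version 24 > 5, so v6.24 > v6.5 (even though the decimal 6.24 < 6.5).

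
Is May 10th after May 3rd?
Yes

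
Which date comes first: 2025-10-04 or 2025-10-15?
2025-10-04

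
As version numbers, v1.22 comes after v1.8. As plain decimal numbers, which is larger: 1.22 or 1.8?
1.8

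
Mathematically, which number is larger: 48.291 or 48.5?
48.5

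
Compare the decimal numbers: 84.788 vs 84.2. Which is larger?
84.788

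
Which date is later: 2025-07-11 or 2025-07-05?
2025-07-11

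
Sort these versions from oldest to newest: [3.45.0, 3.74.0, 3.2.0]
[3.2.0, 3.45.0, 3.74.0]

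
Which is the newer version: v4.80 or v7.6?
v7.6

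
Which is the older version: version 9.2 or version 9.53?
version 9.2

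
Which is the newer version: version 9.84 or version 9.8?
version 9.84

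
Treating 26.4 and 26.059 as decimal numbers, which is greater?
26.4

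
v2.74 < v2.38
False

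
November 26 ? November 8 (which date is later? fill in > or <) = >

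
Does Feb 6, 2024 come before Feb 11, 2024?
Yes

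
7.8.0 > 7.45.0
False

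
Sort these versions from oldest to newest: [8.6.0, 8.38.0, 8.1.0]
[8.1.0, 8.6.0, 8.38.0]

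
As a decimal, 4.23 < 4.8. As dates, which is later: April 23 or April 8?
April 23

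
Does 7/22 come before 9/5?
Yes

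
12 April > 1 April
True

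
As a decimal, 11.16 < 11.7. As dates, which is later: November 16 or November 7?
November 16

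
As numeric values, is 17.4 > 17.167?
True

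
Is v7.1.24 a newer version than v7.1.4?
Yes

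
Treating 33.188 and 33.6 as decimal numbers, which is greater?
33.6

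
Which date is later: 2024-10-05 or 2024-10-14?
2024-10-14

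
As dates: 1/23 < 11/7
True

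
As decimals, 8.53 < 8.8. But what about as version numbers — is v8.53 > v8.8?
True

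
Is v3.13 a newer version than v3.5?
Yes. Version numbers are compared segment by segment as integers, not as decimals: minor version 13 > 5, so v3.13 > v3.5 (even though the decimal 3.13 < 3.5).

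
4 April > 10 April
False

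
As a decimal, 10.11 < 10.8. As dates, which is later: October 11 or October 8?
October 11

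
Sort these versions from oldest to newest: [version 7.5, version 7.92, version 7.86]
[version 7.5, version 7.86, version 7.92]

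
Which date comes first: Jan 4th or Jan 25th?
Jan 4th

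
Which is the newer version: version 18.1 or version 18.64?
version 18.64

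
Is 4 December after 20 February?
Yes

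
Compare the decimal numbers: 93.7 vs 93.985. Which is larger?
93.985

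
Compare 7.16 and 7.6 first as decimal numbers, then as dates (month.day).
As decimals: 7.16 < 7.6. As dates: 7/16 is later than 7/6 (day 16 > day 6).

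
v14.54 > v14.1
True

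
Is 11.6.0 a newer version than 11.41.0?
No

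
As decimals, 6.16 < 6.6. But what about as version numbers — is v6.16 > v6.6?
True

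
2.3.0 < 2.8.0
True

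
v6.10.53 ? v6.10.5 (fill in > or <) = >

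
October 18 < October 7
False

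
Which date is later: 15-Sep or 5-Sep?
15-Sep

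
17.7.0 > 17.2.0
True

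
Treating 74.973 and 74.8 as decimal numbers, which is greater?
74.973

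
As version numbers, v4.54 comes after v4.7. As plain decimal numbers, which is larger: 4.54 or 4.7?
4.7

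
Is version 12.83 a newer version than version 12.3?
Yes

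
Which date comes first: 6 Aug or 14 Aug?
6 Aug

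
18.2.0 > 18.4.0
False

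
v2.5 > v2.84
False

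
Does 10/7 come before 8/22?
No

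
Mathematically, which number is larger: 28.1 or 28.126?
28.126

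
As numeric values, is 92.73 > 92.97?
False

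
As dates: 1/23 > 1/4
True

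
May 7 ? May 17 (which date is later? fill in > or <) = <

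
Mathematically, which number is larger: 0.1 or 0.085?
0.1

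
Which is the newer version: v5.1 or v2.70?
v5.1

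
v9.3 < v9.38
True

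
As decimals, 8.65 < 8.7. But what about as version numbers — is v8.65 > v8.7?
True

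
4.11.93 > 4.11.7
True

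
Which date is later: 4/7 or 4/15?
4/15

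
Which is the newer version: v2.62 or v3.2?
v3.2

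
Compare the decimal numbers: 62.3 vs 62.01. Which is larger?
62.3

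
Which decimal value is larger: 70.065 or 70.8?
70.8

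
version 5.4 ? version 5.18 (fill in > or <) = <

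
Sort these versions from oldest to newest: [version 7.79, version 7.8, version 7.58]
[version 7.8, version 7.58, version 7.79]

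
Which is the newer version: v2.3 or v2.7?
v2.7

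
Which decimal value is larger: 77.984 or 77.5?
77.984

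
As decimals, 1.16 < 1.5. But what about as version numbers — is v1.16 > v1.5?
True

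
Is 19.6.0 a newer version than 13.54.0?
Yes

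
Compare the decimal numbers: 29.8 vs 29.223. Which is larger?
29.8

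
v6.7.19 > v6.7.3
True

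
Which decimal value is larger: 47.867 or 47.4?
47.867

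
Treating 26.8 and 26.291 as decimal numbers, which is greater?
26.8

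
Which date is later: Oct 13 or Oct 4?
Oct 13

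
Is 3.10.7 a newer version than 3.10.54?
No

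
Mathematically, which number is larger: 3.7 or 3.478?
3.7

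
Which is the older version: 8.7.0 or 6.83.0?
6.83.0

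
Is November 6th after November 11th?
No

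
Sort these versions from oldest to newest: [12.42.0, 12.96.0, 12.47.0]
[12.42.0, 12.47.0, 12.96.0]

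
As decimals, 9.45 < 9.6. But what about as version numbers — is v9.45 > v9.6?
True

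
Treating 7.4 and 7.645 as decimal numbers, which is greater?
7.645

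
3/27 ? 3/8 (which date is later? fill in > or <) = >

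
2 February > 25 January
True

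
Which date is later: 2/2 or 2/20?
2/20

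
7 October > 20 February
True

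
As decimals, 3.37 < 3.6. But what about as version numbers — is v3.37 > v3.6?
True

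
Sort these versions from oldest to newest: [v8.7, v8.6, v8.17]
[v8.6, v8.7, v8.17]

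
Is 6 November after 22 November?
No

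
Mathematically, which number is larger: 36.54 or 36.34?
36.54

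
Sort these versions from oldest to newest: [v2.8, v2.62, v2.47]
[v2.8, v2.47, v2.62]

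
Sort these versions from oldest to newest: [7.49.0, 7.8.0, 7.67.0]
[7.8.0, 7.49.0, 7.67.0]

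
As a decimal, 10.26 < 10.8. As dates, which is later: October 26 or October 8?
October 26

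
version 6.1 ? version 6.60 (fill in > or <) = <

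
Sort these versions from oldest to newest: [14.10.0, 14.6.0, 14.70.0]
[14.6.0, 14.10.0, 14.70.0]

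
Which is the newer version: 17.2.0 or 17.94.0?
17.94.0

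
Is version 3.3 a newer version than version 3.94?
No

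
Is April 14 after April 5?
Yes. Day 14 comes after day 5 in April — this is a date comparison, not a decimal one (the decimal 4.14 would be smaller than 4.5).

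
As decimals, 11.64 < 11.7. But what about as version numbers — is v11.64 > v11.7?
True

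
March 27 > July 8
False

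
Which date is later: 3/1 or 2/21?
3/1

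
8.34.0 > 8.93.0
False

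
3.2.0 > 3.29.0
False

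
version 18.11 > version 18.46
False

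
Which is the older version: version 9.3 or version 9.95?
version 9.3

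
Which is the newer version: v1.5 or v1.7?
v1.7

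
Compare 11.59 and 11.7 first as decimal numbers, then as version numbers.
As decimals: 11.59 < 11.7. As versions: v11.59 > v11.7 (minor version 59 > 7).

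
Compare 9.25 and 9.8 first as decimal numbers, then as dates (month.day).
As decimals: 9.25 < 9.8. As dates: 9/25 is later than 9/8 (day 25 > day 8).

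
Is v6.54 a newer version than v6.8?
Yes. Version numbers are compared segment by segment as integers, not as decimals: minor version 54 > 8, so v6.54 > v6.8 (even though the decimal 6.54 < 6.8).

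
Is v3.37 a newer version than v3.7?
Yes. Version numbers are compared segment by segment as integers, not as decimals: minor version 37 > 7, so v3.37 > v3.7 (even though the decimal 3.37 < 3.7).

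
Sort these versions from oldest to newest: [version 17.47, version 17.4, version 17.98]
[version 17.4, version 17.47, version 17.98]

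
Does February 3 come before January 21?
No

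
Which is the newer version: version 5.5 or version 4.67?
version 5.5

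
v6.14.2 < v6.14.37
True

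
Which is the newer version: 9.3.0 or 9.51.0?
9.51.0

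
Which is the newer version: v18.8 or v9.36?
v18.8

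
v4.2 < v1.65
False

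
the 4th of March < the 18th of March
True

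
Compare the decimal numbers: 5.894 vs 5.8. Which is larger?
5.894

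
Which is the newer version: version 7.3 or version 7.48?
version 7.48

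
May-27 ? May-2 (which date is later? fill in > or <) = >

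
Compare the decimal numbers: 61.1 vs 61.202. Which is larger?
61.202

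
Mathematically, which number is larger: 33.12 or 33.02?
33.12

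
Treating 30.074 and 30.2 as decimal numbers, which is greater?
30.2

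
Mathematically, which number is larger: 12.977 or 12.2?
12.977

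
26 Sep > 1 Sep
True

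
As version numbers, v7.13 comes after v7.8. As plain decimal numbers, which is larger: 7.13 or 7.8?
7.8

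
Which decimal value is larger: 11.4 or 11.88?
11.88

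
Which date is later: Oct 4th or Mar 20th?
Oct 4th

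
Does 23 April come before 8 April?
No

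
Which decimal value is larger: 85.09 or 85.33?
85.33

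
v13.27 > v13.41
False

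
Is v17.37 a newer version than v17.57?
No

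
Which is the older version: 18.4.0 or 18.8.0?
18.4.0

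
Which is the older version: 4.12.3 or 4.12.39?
4.12.3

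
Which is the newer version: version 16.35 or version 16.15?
version 16.35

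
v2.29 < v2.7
False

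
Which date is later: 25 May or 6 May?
25 May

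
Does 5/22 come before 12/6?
Yes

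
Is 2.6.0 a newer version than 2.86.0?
No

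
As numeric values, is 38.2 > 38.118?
True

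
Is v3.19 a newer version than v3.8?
Yes. Version numbers are compared segment by segment as integers, not as decimals: minor version 19 > 8, so v3.19 > v3.8 (even though the decimal 3.19 < 3.8).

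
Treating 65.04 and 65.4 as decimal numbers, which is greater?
65.4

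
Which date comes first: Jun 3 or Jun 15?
Jun 3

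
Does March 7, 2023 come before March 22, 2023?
Yes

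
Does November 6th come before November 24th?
Yes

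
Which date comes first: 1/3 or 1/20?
1/3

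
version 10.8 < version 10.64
True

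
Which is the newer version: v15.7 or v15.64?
v15.64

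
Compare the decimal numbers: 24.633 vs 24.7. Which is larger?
24.7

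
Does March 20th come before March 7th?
No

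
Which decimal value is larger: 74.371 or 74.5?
74.5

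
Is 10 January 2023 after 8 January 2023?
Yes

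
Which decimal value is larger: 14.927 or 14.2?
14.927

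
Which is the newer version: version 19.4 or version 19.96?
version 19.96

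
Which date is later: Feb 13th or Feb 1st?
Feb 13th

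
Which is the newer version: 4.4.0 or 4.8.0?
4.8.0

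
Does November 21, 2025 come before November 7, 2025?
No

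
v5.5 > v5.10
False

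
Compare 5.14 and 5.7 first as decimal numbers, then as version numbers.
As decimals: 5.14 < 5.7. As versions: v5.14 > v5.7 (minor version 14 > 7).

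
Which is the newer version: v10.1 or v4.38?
v10.1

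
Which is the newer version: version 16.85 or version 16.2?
version 16.85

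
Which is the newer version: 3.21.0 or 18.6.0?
18.6.0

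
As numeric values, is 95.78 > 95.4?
True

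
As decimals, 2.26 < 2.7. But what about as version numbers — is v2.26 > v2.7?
True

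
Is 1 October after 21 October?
No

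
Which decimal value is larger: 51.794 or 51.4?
51.794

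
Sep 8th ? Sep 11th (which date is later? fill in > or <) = <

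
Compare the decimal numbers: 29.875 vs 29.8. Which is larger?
29.875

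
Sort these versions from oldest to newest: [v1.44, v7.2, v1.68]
[v1.44, v1.68, v7.2]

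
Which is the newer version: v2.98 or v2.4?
v2.98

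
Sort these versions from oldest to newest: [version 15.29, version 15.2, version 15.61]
[version 15.2, version 15.29, version 15.61]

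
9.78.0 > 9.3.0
True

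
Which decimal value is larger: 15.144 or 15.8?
15.8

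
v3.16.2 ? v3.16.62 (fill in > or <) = <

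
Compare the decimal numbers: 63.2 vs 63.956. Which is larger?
63.956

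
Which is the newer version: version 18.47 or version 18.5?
version 18.47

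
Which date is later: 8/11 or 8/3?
8/11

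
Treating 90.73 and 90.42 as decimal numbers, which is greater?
90.73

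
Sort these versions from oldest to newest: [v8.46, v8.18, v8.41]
[v8.18, v8.41, v8.46]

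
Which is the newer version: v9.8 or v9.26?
v9.26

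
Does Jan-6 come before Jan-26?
Yes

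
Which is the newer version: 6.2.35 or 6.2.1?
6.2.35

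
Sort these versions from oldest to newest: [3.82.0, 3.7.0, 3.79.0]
[3.7.0, 3.79.0, 3.82.0]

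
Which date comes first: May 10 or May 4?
May 4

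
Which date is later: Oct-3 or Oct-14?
Oct-14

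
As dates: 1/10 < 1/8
False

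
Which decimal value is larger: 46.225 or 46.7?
46.7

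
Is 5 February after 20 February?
No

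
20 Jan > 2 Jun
False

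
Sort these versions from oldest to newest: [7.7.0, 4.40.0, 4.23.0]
[4.23.0, 4.40.0, 7.7.0]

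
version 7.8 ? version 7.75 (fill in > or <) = <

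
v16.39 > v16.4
True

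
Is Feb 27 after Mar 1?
No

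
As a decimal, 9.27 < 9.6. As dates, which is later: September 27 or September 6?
September 27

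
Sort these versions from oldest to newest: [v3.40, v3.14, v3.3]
[v3.3, v3.14, v3.40]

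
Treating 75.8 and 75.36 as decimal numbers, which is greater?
75.8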